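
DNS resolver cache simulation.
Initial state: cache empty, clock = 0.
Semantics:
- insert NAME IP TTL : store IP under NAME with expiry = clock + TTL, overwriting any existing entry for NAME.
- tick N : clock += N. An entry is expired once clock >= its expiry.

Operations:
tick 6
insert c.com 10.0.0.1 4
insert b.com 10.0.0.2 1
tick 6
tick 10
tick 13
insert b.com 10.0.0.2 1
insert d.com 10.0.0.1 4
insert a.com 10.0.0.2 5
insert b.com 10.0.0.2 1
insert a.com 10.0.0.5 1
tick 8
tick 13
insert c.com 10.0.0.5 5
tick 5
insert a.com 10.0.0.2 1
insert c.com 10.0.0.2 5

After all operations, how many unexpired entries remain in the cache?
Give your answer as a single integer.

Answer: 2

Derivation:
Op 1: tick 6 -> clock=6.
Op 2: insert c.com -> 10.0.0.1 (expiry=6+4=10). clock=6
Op 3: insert b.com -> 10.0.0.2 (expiry=6+1=7). clock=6
Op 4: tick 6 -> clock=12. purged={b.com,c.com}
Op 5: tick 10 -> clock=22.
Op 6: tick 13 -> clock=35.
Op 7: insert b.com -> 10.0.0.2 (expiry=35+1=36). clock=35
Op 8: insert d.com -> 10.0.0.1 (expiry=35+4=39). clock=35
Op 9: insert a.com -> 10.0.0.2 (expiry=35+5=40). clock=35
Op 10: insert b.com -> 10.0.0.2 (expiry=35+1=36). clock=35
Op 11: insert a.com -> 10.0.0.5 (expiry=35+1=36). clock=35
Op 12: tick 8 -> clock=43. purged={a.com,b.com,d.com}
Op 13: tick 13 -> clock=56.
Op 14: insert c.com -> 10.0.0.5 (expiry=56+5=61). clock=56
Op 15: tick 5 -> clock=61. purged={c.com}
Op 16: insert a.com -> 10.0.0.2 (expiry=61+1=62). clock=61
Op 17: insert c.com -> 10.0.0.2 (expiry=61+5=66). clock=61
Final cache (unexpired): {a.com,c.com} -> size=2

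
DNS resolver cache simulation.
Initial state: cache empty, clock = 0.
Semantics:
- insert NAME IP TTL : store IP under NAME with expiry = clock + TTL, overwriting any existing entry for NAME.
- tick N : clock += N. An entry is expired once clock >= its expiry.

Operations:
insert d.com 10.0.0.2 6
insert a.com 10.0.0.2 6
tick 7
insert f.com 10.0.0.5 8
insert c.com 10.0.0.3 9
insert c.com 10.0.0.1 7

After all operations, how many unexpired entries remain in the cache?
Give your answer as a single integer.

Answer: 2

Derivation:
Op 1: insert d.com -> 10.0.0.2 (expiry=0+6=6). clock=0
Op 2: insert a.com -> 10.0.0.2 (expiry=0+6=6). clock=0
Op 3: tick 7 -> clock=7. purged={a.com,d.com}
Op 4: insert f.com -> 10.0.0.5 (expiry=7+8=15). clock=7
Op 5: insert c.com -> 10.0.0.3 (expiry=7+9=16). clock=7
Op 6: insert c.com -> 10.0.0.1 (expiry=7+7=14). clock=7
Final cache (unexpired): {c.com,f.com} -> size=2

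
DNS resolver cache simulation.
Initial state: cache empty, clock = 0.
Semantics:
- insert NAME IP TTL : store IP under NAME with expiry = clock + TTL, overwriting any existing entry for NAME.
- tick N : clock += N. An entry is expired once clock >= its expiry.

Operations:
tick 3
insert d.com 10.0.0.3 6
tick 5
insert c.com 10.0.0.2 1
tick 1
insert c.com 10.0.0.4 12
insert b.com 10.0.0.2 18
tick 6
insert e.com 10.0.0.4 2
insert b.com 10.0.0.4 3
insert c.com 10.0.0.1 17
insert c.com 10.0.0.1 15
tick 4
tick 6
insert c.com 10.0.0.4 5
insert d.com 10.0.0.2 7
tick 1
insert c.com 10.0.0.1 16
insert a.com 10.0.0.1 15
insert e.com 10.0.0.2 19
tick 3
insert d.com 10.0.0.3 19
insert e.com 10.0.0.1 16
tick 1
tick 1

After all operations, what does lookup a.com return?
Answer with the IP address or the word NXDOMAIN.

Answer: 10.0.0.1

Derivation:
Op 1: tick 3 -> clock=3.
Op 2: insert d.com -> 10.0.0.3 (expiry=3+6=9). clock=3
Op 3: tick 5 -> clock=8.
Op 4: insert c.com -> 10.0.0.2 (expiry=8+1=9). clock=8
Op 5: tick 1 -> clock=9. purged={c.com,d.com}
Op 6: insert c.com -> 10.0.0.4 (expiry=9+12=21). clock=9
Op 7: insert b.com -> 10.0.0.2 (expiry=9+18=27). clock=9
Op 8: tick 6 -> clock=15.
Op 9: insert e.com -> 10.0.0.4 (expiry=15+2=17). clock=15
Op 10: insert b.com -> 10.0.0.4 (expiry=15+3=18). clock=15
Op 11: insert c.com -> 10.0.0.1 (expiry=15+17=32). clock=15
Op 12: insert c.com -> 10.0.0.1 (expiry=15+15=30). clock=15
Op 13: tick 4 -> clock=19. purged={b.com,e.com}
Op 14: tick 6 -> clock=25.
Op 15: insert c.com -> 10.0.0.4 (expiry=25+5=30). clock=25
Op 16: insert d.com -> 10.0.0.2 (expiry=25+7=32). clock=25
Op 17: tick 1 -> clock=26.
Op 18: insert c.com -> 10.0.0.1 (expiry=26+16=42). clock=26
Op 19: insert a.com -> 10.0.0.1 (expiry=26+15=41). clock=26
Op 20: insert e.com -> 10.0.0.2 (expiry=26+19=45). clock=26
Op 21: tick 3 -> clock=29.
Op 22: insert d.com -> 10.0.0.3 (expiry=29+19=48). clock=29
Op 23: insert e.com -> 10.0.0.1 (expiry=29+16=45). clock=29
Op 24: tick 1 -> clock=30.
Op 25: tick 1 -> clock=31.
lookup a.com: present, ip=10.0.0.1 expiry=41 > clock=31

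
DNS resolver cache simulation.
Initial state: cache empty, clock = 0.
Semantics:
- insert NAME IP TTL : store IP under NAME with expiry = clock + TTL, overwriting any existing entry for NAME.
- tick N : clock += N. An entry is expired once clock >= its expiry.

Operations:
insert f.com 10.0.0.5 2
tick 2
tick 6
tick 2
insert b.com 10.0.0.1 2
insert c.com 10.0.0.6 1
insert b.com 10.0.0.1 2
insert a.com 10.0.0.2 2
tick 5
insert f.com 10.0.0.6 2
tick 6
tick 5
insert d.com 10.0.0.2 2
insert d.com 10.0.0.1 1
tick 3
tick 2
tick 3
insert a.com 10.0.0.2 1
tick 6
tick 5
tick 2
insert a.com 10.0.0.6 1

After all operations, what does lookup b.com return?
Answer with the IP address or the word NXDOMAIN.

Answer: NXDOMAIN

Derivation:
Op 1: insert f.com -> 10.0.0.5 (expiry=0+2=2). clock=0
Op 2: tick 2 -> clock=2. purged={f.com}
Op 3: tick 6 -> clock=8.
Op 4: tick 2 -> clock=10.
Op 5: insert b.com -> 10.0.0.1 (expiry=10+2=12). clock=10
Op 6: insert c.com -> 10.0.0.6 (expiry=10+1=11). clock=10
Op 7: insert b.com -> 10.0.0.1 (expiry=10+2=12). clock=10
Op 8: insert a.com -> 10.0.0.2 (expiry=10+2=12). clock=10
Op 9: tick 5 -> clock=15. purged={a.com,b.com,c.com}
Op 10: insert f.com -> 10.0.0.6 (expiry=15+2=17). clock=15
Op 11: tick 6 -> clock=21. purged={f.com}
Op 12: tick 5 -> clock=26.
Op 13: insert d.com -> 10.0.0.2 (expiry=26+2=28). clock=26
Op 14: insert d.com -> 10.0.0.1 (expiry=26+1=27). clock=26
Op 15: tick 3 -> clock=29. purged={d.com}
Op 16: tick 2 -> clock=31.
Op 17: tick 3 -> clock=34.
Op 18: insert a.com -> 10.0.0.2 (expiry=34+1=35). clock=34
Op 19: tick 6 -> clock=40. purged={a.com}
Op 20: tick 5 -> clock=45.
Op 21: tick 2 -> clock=47.
Op 22: insert a.com -> 10.0.0.6 (expiry=47+1=48). clock=47
lookup b.com: not in cache (expired or never inserted)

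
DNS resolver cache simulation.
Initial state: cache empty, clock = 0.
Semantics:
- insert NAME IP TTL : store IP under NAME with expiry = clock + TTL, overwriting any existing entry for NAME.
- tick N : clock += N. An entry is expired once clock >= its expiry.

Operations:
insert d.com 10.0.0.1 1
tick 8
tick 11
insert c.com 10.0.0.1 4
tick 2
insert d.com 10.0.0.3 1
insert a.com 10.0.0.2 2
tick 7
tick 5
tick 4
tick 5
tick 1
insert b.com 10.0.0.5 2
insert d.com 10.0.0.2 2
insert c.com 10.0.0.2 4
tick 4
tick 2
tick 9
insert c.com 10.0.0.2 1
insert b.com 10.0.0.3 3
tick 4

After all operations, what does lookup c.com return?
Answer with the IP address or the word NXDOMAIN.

Op 1: insert d.com -> 10.0.0.1 (expiry=0+1=1). clock=0
Op 2: tick 8 -> clock=8. purged={d.com}
Op 3: tick 11 -> clock=19.
Op 4: insert c.com -> 10.0.0.1 (expiry=19+4=23). clock=19
Op 5: tick 2 -> clock=21.
Op 6: insert d.com -> 10.0.0.3 (expiry=21+1=22). clock=21
Op 7: insert a.com -> 10.0.0.2 (expiry=21+2=23). clock=21
Op 8: tick 7 -> clock=28. purged={a.com,c.com,d.com}
Op 9: tick 5 -> clock=33.
Op 10: tick 4 -> clock=37.
Op 11: tick 5 -> clock=42.
Op 12: tick 1 -> clock=43.
Op 13: insert b.com -> 10.0.0.5 (expiry=43+2=45). clock=43
Op 14: insert d.com -> 10.0.0.2 (expiry=43+2=45). clock=43
Op 15: insert c.com -> 10.0.0.2 (expiry=43+4=47). clock=43
Op 16: tick 4 -> clock=47. purged={b.com,c.com,d.com}
Op 17: tick 2 -> clock=49.
Op 18: tick 9 -> clock=58.
Op 19: insert c.com -> 10.0.0.2 (expiry=58+1=59). clock=58
Op 20: insert b.com -> 10.0.0.3 (expiry=58+3=61). clock=58
Op 21: tick 4 -> clock=62. purged={b.com,c.com}
lookup c.com: not in cache (expired or never inserted)

Answer: NXDOMAIN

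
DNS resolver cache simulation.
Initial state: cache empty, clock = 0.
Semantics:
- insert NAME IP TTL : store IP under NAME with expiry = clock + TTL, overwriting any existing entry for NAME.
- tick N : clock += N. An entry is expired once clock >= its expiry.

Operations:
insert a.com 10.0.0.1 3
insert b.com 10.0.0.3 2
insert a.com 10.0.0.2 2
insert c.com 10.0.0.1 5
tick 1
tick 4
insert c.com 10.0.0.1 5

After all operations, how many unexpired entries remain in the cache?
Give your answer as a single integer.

Answer: 1

Derivation:
Op 1: insert a.com -> 10.0.0.1 (expiry=0+3=3). clock=0
Op 2: insert b.com -> 10.0.0.3 (expiry=0+2=2). clock=0
Op 3: insert a.com -> 10.0.0.2 (expiry=0+2=2). clock=0
Op 4: insert c.com -> 10.0.0.1 (expiry=0+5=5). clock=0
Op 5: tick 1 -> clock=1.
Op 6: tick 4 -> clock=5. purged={a.com,b.com,c.com}
Op 7: insert c.com -> 10.0.0.1 (expiry=5+5=10). clock=5
Final cache (unexpired): {c.com} -> size=1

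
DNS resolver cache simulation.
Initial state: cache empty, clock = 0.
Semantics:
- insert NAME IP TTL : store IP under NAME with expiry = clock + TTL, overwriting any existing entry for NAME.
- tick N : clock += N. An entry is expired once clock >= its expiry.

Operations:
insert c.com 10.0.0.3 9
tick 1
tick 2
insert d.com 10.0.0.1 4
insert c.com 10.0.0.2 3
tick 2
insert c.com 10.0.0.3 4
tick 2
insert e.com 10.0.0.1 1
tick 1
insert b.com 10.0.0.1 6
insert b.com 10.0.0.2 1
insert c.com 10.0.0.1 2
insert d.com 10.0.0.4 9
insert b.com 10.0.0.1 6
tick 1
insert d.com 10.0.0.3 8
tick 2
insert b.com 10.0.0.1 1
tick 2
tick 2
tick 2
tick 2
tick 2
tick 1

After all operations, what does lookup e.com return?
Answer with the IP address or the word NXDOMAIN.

Op 1: insert c.com -> 10.0.0.3 (expiry=0+9=9). clock=0
Op 2: tick 1 -> clock=1.
Op 3: tick 2 -> clock=3.
Op 4: insert d.com -> 10.0.0.1 (expiry=3+4=7). clock=3
Op 5: insert c.com -> 10.0.0.2 (expiry=3+3=6). clock=3
Op 6: tick 2 -> clock=5.
Op 7: insert c.com -> 10.0.0.3 (expiry=5+4=9). clock=5
Op 8: tick 2 -> clock=7. purged={d.com}
Op 9: insert e.com -> 10.0.0.1 (expiry=7+1=8). clock=7
Op 10: tick 1 -> clock=8. purged={e.com}
Op 11: insert b.com -> 10.0.0.1 (expiry=8+6=14). clock=8
Op 12: insert b.com -> 10.0.0.2 (expiry=8+1=9). clock=8
Op 13: insert c.com -> 10.0.0.1 (expiry=8+2=10). clock=8
Op 14: insert d.com -> 10.0.0.4 (expiry=8+9=17). clock=8
Op 15: insert b.com -> 10.0.0.1 (expiry=8+6=14). clock=8
Op 16: tick 1 -> clock=9.
Op 17: insert d.com -> 10.0.0.3 (expiry=9+8=17). clock=9
Op 18: tick 2 -> clock=11. purged={c.com}
Op 19: insert b.com -> 10.0.0.1 (expiry=11+1=12). clock=11
Op 20: tick 2 -> clock=13. purged={b.com}
Op 21: tick 2 -> clock=15.
Op 22: tick 2 -> clock=17. purged={d.com}
Op 23: tick 2 -> clock=19.
Op 24: tick 2 -> clock=21.
Op 25: tick 1 -> clock=22.
lookup e.com: not in cache (expired or never inserted)

Answer: NXDOMAIN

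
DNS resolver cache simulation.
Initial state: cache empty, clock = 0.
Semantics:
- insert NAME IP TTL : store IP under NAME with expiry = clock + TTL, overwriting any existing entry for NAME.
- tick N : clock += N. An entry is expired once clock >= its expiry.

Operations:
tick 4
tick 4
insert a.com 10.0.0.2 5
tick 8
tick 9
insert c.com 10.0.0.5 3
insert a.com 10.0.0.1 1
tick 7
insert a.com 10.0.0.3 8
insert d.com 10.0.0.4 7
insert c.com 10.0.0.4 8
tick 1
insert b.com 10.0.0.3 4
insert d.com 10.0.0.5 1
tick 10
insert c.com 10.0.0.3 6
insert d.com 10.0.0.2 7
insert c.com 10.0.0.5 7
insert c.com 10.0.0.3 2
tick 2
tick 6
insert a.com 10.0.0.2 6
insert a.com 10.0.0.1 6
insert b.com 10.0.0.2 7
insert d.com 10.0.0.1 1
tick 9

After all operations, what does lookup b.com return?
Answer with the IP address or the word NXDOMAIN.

Op 1: tick 4 -> clock=4.
Op 2: tick 4 -> clock=8.
Op 3: insert a.com -> 10.0.0.2 (expiry=8+5=13). clock=8
Op 4: tick 8 -> clock=16. purged={a.com}
Op 5: tick 9 -> clock=25.
Op 6: insert c.com -> 10.0.0.5 (expiry=25+3=28). clock=25
Op 7: insert a.com -> 10.0.0.1 (expiry=25+1=26). clock=25
Op 8: tick 7 -> clock=32. purged={a.com,c.com}
Op 9: insert a.com -> 10.0.0.3 (expiry=32+8=40). clock=32
Op 10: insert d.com -> 10.0.0.4 (expiry=32+7=39). clock=32
Op 11: insert c.com -> 10.0.0.4 (expiry=32+8=40). clock=32
Op 12: tick 1 -> clock=33.
Op 13: insert b.com -> 10.0.0.3 (expiry=33+4=37). clock=33
Op 14: insert d.com -> 10.0.0.5 (expiry=33+1=34). clock=33
Op 15: tick 10 -> clock=43. purged={a.com,b.com,c.com,d.com}
Op 16: insert c.com -> 10.0.0.3 (expiry=43+6=49). clock=43
Op 17: insert d.com -> 10.0.0.2 (expiry=43+7=50). clock=43
Op 18: insert c.com -> 10.0.0.5 (expiry=43+7=50). clock=43
Op 19: insert c.com -> 10.0.0.3 (expiry=43+2=45). clock=43
Op 20: tick 2 -> clock=45. purged={c.com}
Op 21: tick 6 -> clock=51. purged={d.com}
Op 22: insert a.com -> 10.0.0.2 (expiry=51+6=57). clock=51
Op 23: insert a.com -> 10.0.0.1 (expiry=51+6=57). clock=51
Op 24: insert b.com -> 10.0.0.2 (expiry=51+7=58). clock=51
Op 25: insert d.com -> 10.0.0.1 (expiry=51+1=52). clock=51
Op 26: tick 9 -> clock=60. purged={a.com,b.com,d.com}
lookup b.com: not in cache (expired or never inserted)

Answer: NXDOMAIN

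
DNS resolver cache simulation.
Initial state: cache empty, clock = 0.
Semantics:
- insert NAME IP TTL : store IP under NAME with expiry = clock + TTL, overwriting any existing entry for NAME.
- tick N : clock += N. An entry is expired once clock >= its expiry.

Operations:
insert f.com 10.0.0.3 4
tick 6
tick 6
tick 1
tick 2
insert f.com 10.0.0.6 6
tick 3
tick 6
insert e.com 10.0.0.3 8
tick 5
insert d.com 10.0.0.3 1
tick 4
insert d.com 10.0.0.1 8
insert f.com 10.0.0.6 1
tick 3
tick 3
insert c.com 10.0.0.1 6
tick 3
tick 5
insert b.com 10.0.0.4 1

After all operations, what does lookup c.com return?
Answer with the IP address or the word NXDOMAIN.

Answer: NXDOMAIN

Derivation:
Op 1: insert f.com -> 10.0.0.3 (expiry=0+4=4). clock=0
Op 2: tick 6 -> clock=6. purged={f.com}
Op 3: tick 6 -> clock=12.
Op 4: tick 1 -> clock=13.
Op 5: tick 2 -> clock=15.
Op 6: insert f.com -> 10.0.0.6 (expiry=15+6=21). clock=15
Op 7: tick 3 -> clock=18.
Op 8: tick 6 -> clock=24. purged={f.com}
Op 9: insert e.com -> 10.0.0.3 (expiry=24+8=32). clock=24
Op 10: tick 5 -> clock=29.
Op 11: insert d.com -> 10.0.0.3 (expiry=29+1=30). clock=29
Op 12: tick 4 -> clock=33. purged={d.com,e.com}
Op 13: insert d.com -> 10.0.0.1 (expiry=33+8=41). clock=33
Op 14: insert f.com -> 10.0.0.6 (expiry=33+1=34). clock=33
Op 15: tick 3 -> clock=36. purged={f.com}
Op 16: tick 3 -> clock=39.
Op 17: insert c.com -> 10.0.0.1 (expiry=39+6=45). clock=39
Op 18: tick 3 -> clock=42. purged={d.com}
Op 19: tick 5 -> clock=47. purged={c.com}
Op 20: insert b.com -> 10.0.0.4 (expiry=47+1=48). clock=47
lookup c.com: not in cache (expired or never inserted)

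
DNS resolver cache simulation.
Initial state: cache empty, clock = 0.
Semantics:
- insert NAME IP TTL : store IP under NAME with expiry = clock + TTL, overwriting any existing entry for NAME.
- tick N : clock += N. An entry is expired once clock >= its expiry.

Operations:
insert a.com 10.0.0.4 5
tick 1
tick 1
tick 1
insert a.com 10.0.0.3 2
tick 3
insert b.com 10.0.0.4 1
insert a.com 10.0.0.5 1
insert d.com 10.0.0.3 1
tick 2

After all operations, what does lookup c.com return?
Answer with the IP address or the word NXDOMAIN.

Op 1: insert a.com -> 10.0.0.4 (expiry=0+5=5). clock=0
Op 2: tick 1 -> clock=1.
Op 3: tick 1 -> clock=2.
Op 4: tick 1 -> clock=3.
Op 5: insert a.com -> 10.0.0.3 (expiry=3+2=5). clock=3
Op 6: tick 3 -> clock=6. purged={a.com}
Op 7: insert b.com -> 10.0.0.4 (expiry=6+1=7). clock=6
Op 8: insert a.com -> 10.0.0.5 (expiry=6+1=7). clock=6
Op 9: insert d.com -> 10.0.0.3 (expiry=6+1=7). clock=6
Op 10: tick 2 -> clock=8. purged={a.com,b.com,d.com}
lookup c.com: not in cache (expired or never inserted)

Answer: NXDOMAIN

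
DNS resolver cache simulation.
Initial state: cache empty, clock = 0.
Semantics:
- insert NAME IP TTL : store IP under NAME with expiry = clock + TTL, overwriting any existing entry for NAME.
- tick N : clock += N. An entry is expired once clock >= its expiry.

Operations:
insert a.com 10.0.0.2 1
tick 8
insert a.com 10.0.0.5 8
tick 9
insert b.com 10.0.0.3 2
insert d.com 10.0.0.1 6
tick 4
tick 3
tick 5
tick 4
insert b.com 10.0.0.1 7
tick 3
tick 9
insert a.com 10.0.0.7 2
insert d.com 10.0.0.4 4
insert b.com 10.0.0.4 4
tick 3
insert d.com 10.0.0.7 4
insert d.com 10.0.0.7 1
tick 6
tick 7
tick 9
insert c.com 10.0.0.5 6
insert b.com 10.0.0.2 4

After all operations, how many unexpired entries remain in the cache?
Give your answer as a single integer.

Op 1: insert a.com -> 10.0.0.2 (expiry=0+1=1). clock=0
Op 2: tick 8 -> clock=8. purged={a.com}
Op 3: insert a.com -> 10.0.0.5 (expiry=8+8=16). clock=8
Op 4: tick 9 -> clock=17. purged={a.com}
Op 5: insert b.com -> 10.0.0.3 (expiry=17+2=19). clock=17
Op 6: insert d.com -> 10.0.0.1 (expiry=17+6=23). clock=17
Op 7: tick 4 -> clock=21. purged={b.com}
Op 8: tick 3 -> clock=24. purged={d.com}
Op 9: tick 5 -> clock=29.
Op 10: tick 4 -> clock=33.
Op 11: insert b.com -> 10.0.0.1 (expiry=33+7=40). clock=33
Op 12: tick 3 -> clock=36.
Op 13: tick 9 -> clock=45. purged={b.com}
Op 14: insert a.com -> 10.0.0.7 (expiry=45+2=47). clock=45
Op 15: insert d.com -> 10.0.0.4 (expiry=45+4=49). clock=45
Op 16: insert b.com -> 10.0.0.4 (expiry=45+4=49). clock=45
Op 17: tick 3 -> clock=48. purged={a.com}
Op 18: insert d.com -> 10.0.0.7 (expiry=48+4=52). clock=48
Op 19: insert d.com -> 10.0.0.7 (expiry=48+1=49). clock=48
Op 20: tick 6 -> clock=54. purged={b.com,d.com}
Op 21: tick 7 -> clock=61.
Op 22: tick 9 -> clock=70.
Op 23: insert c.com -> 10.0.0.5 (expiry=70+6=76). clock=70
Op 24: insert b.com -> 10.0.0.2 (expiry=70+4=74). clock=70
Final cache (unexpired): {b.com,c.com} -> size=2

Answer: 2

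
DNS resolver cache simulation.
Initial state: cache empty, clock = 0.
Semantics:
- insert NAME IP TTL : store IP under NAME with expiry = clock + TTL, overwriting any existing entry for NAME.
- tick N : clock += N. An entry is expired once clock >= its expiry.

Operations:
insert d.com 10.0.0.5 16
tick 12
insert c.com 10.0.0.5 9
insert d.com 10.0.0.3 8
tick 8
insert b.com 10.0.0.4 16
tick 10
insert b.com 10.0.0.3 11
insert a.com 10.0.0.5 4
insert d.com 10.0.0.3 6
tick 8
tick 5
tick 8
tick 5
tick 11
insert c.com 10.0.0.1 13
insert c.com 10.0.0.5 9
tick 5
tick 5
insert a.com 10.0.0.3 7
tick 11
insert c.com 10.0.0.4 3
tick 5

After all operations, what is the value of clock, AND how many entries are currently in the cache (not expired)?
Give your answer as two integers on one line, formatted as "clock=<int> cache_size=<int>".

Answer: clock=93 cache_size=0

Derivation:
Op 1: insert d.com -> 10.0.0.5 (expiry=0+16=16). clock=0
Op 2: tick 12 -> clock=12.
Op 3: insert c.com -> 10.0.0.5 (expiry=12+9=21). clock=12
Op 4: insert d.com -> 10.0.0.3 (expiry=12+8=20). clock=12
Op 5: tick 8 -> clock=20. purged={d.com}
Op 6: insert b.com -> 10.0.0.4 (expiry=20+16=36). clock=20
Op 7: tick 10 -> clock=30. purged={c.com}
Op 8: insert b.com -> 10.0.0.3 (expiry=30+11=41). clock=30
Op 9: insert a.com -> 10.0.0.5 (expiry=30+4=34). clock=30
Op 10: insert d.com -> 10.0.0.3 (expiry=30+6=36). clock=30
Op 11: tick 8 -> clock=38. purged={a.com,d.com}
Op 12: tick 5 -> clock=43. purged={b.com}
Op 13: tick 8 -> clock=51.
Op 14: tick 5 -> clock=56.
Op 15: tick 11 -> clock=67.
Op 16: insert c.com -> 10.0.0.1 (expiry=67+13=80). clock=67
Op 17: insert c.com -> 10.0.0.5 (expiry=67+9=76). clock=67
Op 18: tick 5 -> clock=72.
Op 19: tick 5 -> clock=77. purged={c.com}
Op 20: insert a.com -> 10.0.0.3 (expiry=77+7=84). clock=77
Op 21: tick 11 -> clock=88. purged={a.com}
Op 22: insert c.com -> 10.0.0.4 (expiry=88+3=91). clock=88
Op 23: tick 5 -> clock=93. purged={c.com}
Final clock = 93
Final cache (unexpired): {} -> size=0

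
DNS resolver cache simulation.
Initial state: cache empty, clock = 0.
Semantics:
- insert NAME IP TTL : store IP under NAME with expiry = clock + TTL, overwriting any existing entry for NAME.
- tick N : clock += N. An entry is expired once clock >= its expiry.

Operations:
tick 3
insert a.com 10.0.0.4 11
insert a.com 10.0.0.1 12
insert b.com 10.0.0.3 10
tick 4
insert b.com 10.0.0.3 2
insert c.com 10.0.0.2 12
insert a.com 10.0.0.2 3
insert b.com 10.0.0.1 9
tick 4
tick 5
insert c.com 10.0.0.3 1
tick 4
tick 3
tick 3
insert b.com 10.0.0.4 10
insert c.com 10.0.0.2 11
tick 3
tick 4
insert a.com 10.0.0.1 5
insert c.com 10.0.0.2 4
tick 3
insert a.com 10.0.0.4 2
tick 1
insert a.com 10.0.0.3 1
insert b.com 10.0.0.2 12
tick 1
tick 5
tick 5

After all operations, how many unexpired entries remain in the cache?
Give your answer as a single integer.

Answer: 1

Derivation:
Op 1: tick 3 -> clock=3.
Op 2: insert a.com -> 10.0.0.4 (expiry=3+11=14). clock=3
Op 3: insert a.com -> 10.0.0.1 (expiry=3+12=15). clock=3
Op 4: insert b.com -> 10.0.0.3 (expiry=3+10=13). clock=3
Op 5: tick 4 -> clock=7.
Op 6: insert b.com -> 10.0.0.3 (expiry=7+2=9). clock=7
Op 7: insert c.com -> 10.0.0.2 (expiry=7+12=19). clock=7
Op 8: insert a.com -> 10.0.0.2 (expiry=7+3=10). clock=7
Op 9: insert b.com -> 10.0.0.1 (expiry=7+9=16). clock=7
Op 10: tick 4 -> clock=11. purged={a.com}
Op 11: tick 5 -> clock=16. purged={b.com}
Op 12: insert c.com -> 10.0.0.3 (expiry=16+1=17). clock=16
Op 13: tick 4 -> clock=20. purged={c.com}
Op 14: tick 3 -> clock=23.
Op 15: tick 3 -> clock=26.
Op 16: insert b.com -> 10.0.0.4 (expiry=26+10=36). clock=26
Op 17: insert c.com -> 10.0.0.2 (expiry=26+11=37). clock=26
Op 18: tick 3 -> clock=29.
Op 19: tick 4 -> clock=33.
Op 20: insert a.com -> 10.0.0.1 (expiry=33+5=38). clock=33
Op 21: insert c.com -> 10.0.0.2 (expiry=33+4=37). clock=33
Op 22: tick 3 -> clock=36. purged={b.com}
Op 23: insert a.com -> 10.0.0.4 (expiry=36+2=38). clock=36
Op 24: tick 1 -> clock=37. purged={c.com}
Op 25: insert a.com -> 10.0.0.3 (expiry=37+1=38). clock=37
Op 26: insert b.com -> 10.0.0.2 (expiry=37+12=49). clock=37
Op 27: tick 1 -> clock=38. purged={a.com}
Op 28: tick 5 -> clock=43.
Op 29: tick 5 -> clock=48.
Final cache (unexpired): {b.com} -> size=1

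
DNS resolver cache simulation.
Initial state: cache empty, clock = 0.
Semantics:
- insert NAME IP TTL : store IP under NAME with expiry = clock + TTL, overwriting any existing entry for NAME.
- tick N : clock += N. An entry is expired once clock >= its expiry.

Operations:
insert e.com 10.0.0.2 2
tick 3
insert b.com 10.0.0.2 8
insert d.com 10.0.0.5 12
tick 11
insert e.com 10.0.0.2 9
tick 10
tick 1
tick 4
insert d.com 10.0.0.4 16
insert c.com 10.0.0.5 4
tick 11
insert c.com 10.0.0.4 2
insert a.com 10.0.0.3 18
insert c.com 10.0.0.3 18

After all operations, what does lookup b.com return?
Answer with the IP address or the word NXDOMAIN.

Answer: NXDOMAIN

Derivation:
Op 1: insert e.com -> 10.0.0.2 (expiry=0+2=2). clock=0
Op 2: tick 3 -> clock=3. purged={e.com}
Op 3: insert b.com -> 10.0.0.2 (expiry=3+8=11). clock=3
Op 4: insert d.com -> 10.0.0.5 (expiry=3+12=15). clock=3
Op 5: tick 11 -> clock=14. purged={b.com}
Op 6: insert e.com -> 10.0.0.2 (expiry=14+9=23). clock=14
Op 7: tick 10 -> clock=24. purged={d.com,e.com}
Op 8: tick 1 -> clock=25.
Op 9: tick 4 -> clock=29.
Op 10: insert d.com -> 10.0.0.4 (expiry=29+16=45). clock=29
Op 11: insert c.com -> 10.0.0.5 (expiry=29+4=33). clock=29
Op 12: tick 11 -> clock=40. purged={c.com}
Op 13: insert c.com -> 10.0.0.4 (expiry=40+2=42). clock=40
Op 14: insert a.com -> 10.0.0.3 (expiry=40+18=58). clock=40
Op 15: insert c.com -> 10.0.0.3 (expiry=40+18=58). clock=40
lookup b.com: not in cache (expired or never inserted)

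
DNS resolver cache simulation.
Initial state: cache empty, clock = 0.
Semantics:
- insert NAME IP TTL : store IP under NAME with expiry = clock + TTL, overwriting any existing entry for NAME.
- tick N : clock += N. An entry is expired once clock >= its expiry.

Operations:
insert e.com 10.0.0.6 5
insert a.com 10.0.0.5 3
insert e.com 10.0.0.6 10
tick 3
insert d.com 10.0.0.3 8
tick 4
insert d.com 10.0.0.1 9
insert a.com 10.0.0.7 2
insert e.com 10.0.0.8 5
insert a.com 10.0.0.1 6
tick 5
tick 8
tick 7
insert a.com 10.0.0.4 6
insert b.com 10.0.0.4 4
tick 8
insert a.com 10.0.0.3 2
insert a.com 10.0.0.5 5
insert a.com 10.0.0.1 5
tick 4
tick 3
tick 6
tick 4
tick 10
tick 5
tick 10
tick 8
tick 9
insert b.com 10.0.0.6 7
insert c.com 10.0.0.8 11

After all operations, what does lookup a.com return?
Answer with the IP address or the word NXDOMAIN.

Op 1: insert e.com -> 10.0.0.6 (expiry=0+5=5). clock=0
Op 2: insert a.com -> 10.0.0.5 (expiry=0+3=3). clock=0
Op 3: insert e.com -> 10.0.0.6 (expiry=0+10=10). clock=0
Op 4: tick 3 -> clock=3. purged={a.com}
Op 5: insert d.com -> 10.0.0.3 (expiry=3+8=11). clock=3
Op 6: tick 4 -> clock=7.
Op 7: insert d.com -> 10.0.0.1 (expiry=7+9=16). clock=7
Op 8: insert a.com -> 10.0.0.7 (expiry=7+2=9). clock=7
Op 9: insert e.com -> 10.0.0.8 (expiry=7+5=12). clock=7
Op 10: insert a.com -> 10.0.0.1 (expiry=7+6=13). clock=7
Op 11: tick 5 -> clock=12. purged={e.com}
Op 12: tick 8 -> clock=20. purged={a.com,d.com}
Op 13: tick 7 -> clock=27.
Op 14: insert a.com -> 10.0.0.4 (expiry=27+6=33). clock=27
Op 15: insert b.com -> 10.0.0.4 (expiry=27+4=31). clock=27
Op 16: tick 8 -> clock=35. purged={a.com,b.com}
Op 17: insert a.com -> 10.0.0.3 (expiry=35+2=37). clock=35
Op 18: insert a.com -> 10.0.0.5 (expiry=35+5=40). clock=35
Op 19: insert a.com -> 10.0.0.1 (expiry=35+5=40). clock=35
Op 20: tick 4 -> clock=39.
Op 21: tick 3 -> clock=42. purged={a.com}
Op 22: tick 6 -> clock=48.
Op 23: tick 4 -> clock=52.
Op 24: tick 10 -> clock=62.
Op 25: tick 5 -> clock=67.
Op 26: tick 10 -> clock=77.
Op 27: tick 8 -> clock=85.
Op 28: tick 9 -> clock=94.
Op 29: insert b.com -> 10.0.0.6 (expiry=94+7=101). clock=94
Op 30: insert c.com -> 10.0.0.8 (expiry=94+11=105). clock=94
lookup a.com: not in cache (expired or never inserted)

Answer: NXDOMAIN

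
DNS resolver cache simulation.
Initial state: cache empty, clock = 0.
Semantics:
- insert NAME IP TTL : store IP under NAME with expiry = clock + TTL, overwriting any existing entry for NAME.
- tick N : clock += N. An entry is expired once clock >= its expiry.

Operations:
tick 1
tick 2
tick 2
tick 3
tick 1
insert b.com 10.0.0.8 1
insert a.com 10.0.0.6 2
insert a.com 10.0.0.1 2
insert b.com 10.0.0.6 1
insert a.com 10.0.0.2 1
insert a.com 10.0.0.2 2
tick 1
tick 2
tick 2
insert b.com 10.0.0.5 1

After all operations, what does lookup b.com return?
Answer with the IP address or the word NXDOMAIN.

Op 1: tick 1 -> clock=1.
Op 2: tick 2 -> clock=3.
Op 3: tick 2 -> clock=5.
Op 4: tick 3 -> clock=8.
Op 5: tick 1 -> clock=9.
Op 6: insert b.com -> 10.0.0.8 (expiry=9+1=10). clock=9
Op 7: insert a.com -> 10.0.0.6 (expiry=9+2=11). clock=9
Op 8: insert a.com -> 10.0.0.1 (expiry=9+2=11). clock=9
Op 9: insert b.com -> 10.0.0.6 (expiry=9+1=10). clock=9
Op 10: insert a.com -> 10.0.0.2 (expiry=9+1=10). clock=9
Op 11: insert a.com -> 10.0.0.2 (expiry=9+2=11). clock=9
Op 12: tick 1 -> clock=10. purged={b.com}
Op 13: tick 2 -> clock=12. purged={a.com}
Op 14: tick 2 -> clock=14.
Op 15: insert b.com -> 10.0.0.5 (expiry=14+1=15). clock=14
lookup b.com: present, ip=10.0.0.5 expiry=15 > clock=14

Answer: 10.0.0.5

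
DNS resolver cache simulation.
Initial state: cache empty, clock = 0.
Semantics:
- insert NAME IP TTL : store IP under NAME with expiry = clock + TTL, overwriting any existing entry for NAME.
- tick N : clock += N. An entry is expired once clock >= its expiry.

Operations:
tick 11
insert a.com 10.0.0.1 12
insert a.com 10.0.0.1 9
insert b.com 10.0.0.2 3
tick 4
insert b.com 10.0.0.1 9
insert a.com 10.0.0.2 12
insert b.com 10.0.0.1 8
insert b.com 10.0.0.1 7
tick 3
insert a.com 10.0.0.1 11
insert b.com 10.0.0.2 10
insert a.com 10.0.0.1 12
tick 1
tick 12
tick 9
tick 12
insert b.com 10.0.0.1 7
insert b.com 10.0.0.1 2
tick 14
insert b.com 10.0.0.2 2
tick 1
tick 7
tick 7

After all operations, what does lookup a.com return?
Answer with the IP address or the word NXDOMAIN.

Answer: NXDOMAIN

Derivation:
Op 1: tick 11 -> clock=11.
Op 2: insert a.com -> 10.0.0.1 (expiry=11+12=23). clock=11
Op 3: insert a.com -> 10.0.0.1 (expiry=11+9=20). clock=11
Op 4: insert b.com -> 10.0.0.2 (expiry=11+3=14). clock=11
Op 5: tick 4 -> clock=15. purged={b.com}
Op 6: insert b.com -> 10.0.0.1 (expiry=15+9=24). clock=15
Op 7: insert a.com -> 10.0.0.2 (expiry=15+12=27). clock=15
Op 8: insert b.com -> 10.0.0.1 (expiry=15+8=23). clock=15
Op 9: insert b.com -> 10.0.0.1 (expiry=15+7=22). clock=15
Op 10: tick 3 -> clock=18.
Op 11: insert a.com -> 10.0.0.1 (expiry=18+11=29). clock=18
Op 12: insert b.com -> 10.0.0.2 (expiry=18+10=28). clock=18
Op 13: insert a.com -> 10.0.0.1 (expiry=18+12=30). clock=18
Op 14: tick 1 -> clock=19.
Op 15: tick 12 -> clock=31. purged={a.com,b.com}
Op 16: tick 9 -> clock=40.
Op 17: tick 12 -> clock=52.
Op 18: insert b.com -> 10.0.0.1 (expiry=52+7=59). clock=52
Op 19: insert b.com -> 10.0.0.1 (expiry=52+2=54). clock=52
Op 20: tick 14 -> clock=66. purged={b.com}
Op 21: insert b.com -> 10.0.0.2 (expiry=66+2=68). clock=66
Op 22: tick 1 -> clock=67.
Op 23: tick 7 -> clock=74. purged={b.com}
Op 24: tick 7 -> clock=81.
lookup a.com: not in cache (expired or never inserted)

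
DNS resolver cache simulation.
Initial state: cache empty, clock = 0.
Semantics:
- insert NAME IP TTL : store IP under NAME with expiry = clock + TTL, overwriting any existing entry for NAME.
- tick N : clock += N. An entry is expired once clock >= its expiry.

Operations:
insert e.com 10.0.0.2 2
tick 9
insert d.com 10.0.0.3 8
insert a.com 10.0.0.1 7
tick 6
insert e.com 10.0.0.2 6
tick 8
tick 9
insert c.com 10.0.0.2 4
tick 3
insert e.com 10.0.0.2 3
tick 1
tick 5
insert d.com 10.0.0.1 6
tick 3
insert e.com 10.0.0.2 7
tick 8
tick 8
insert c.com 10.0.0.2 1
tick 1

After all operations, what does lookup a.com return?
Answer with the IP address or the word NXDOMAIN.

Answer: NXDOMAIN

Derivation:
Op 1: insert e.com -> 10.0.0.2 (expiry=0+2=2). clock=0
Op 2: tick 9 -> clock=9. purged={e.com}
Op 3: insert d.com -> 10.0.0.3 (expiry=9+8=17). clock=9
Op 4: insert a.com -> 10.0.0.1 (expiry=9+7=16). clock=9
Op 5: tick 6 -> clock=15.
Op 6: insert e.com -> 10.0.0.2 (expiry=15+6=21). clock=15
Op 7: tick 8 -> clock=23. purged={a.com,d.com,e.com}
Op 8: tick 9 -> clock=32.
Op 9: insert c.com -> 10.0.0.2 (expiry=32+4=36). clock=32
Op 10: tick 3 -> clock=35.
Op 11: insert e.com -> 10.0.0.2 (expiry=35+3=38). clock=35
Op 12: tick 1 -> clock=36. purged={c.com}
Op 13: tick 5 -> clock=41. purged={e.com}
Op 14: insert d.com -> 10.0.0.1 (expiry=41+6=47). clock=41
Op 15: tick 3 -> clock=44.
Op 16: insert e.com -> 10.0.0.2 (expiry=44+7=51). clock=44
Op 17: tick 8 -> clock=52. purged={d.com,e.com}
Op 18: tick 8 -> clock=60.
Op 19: insert c.com -> 10.0.0.2 (expiry=60+1=61). clock=60
Op 20: tick 1 -> clock=61. purged={c.com}
lookup a.com: not in cache (expired or never inserted)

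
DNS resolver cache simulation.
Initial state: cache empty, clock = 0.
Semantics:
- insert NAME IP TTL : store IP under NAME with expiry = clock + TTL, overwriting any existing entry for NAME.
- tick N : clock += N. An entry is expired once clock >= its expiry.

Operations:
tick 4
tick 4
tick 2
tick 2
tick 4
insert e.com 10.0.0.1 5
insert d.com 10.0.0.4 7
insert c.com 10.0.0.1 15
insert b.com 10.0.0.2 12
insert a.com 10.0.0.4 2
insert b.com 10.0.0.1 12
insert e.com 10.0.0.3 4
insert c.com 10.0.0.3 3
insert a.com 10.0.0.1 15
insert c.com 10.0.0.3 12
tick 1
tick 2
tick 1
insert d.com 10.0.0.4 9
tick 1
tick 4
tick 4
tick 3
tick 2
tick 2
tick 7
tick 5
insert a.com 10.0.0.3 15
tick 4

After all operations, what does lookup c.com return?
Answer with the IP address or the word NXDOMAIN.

Op 1: tick 4 -> clock=4.
Op 2: tick 4 -> clock=8.
Op 3: tick 2 -> clock=10.
Op 4: tick 2 -> clock=12.
Op 5: tick 4 -> clock=16.
Op 6: insert e.com -> 10.0.0.1 (expiry=16+5=21). clock=16
Op 7: insert d.com -> 10.0.0.4 (expiry=16+7=23). clock=16
Op 8: insert c.com -> 10.0.0.1 (expiry=16+15=31). clock=16
Op 9: insert b.com -> 10.0.0.2 (expiry=16+12=28). clock=16
Op 10: insert a.com -> 10.0.0.4 (expiry=16+2=18). clock=16
Op 11: insert b.com -> 10.0.0.1 (expiry=16+12=28). clock=16
Op 12: insert e.com -> 10.0.0.3 (expiry=16+4=20). clock=16
Op 13: insert c.com -> 10.0.0.3 (expiry=16+3=19). clock=16
Op 14: insert a.com -> 10.0.0.1 (expiry=16+15=31). clock=16
Op 15: insert c.com -> 10.0.0.3 (expiry=16+12=28). clock=16
Op 16: tick 1 -> clock=17.
Op 17: tick 2 -> clock=19.
Op 18: tick 1 -> clock=20. purged={e.com}
Op 19: insert d.com -> 10.0.0.4 (expiry=20+9=29). clock=20
Op 20: tick 1 -> clock=21.
Op 21: tick 4 -> clock=25.
Op 22: tick 4 -> clock=29. purged={b.com,c.com,d.com}
Op 23: tick 3 -> clock=32. purged={a.com}
Op 24: tick 2 -> clock=34.
Op 25: tick 2 -> clock=36.
Op 26: tick 7 -> clock=43.
Op 27: tick 5 -> clock=48.
Op 28: insert a.com -> 10.0.0.3 (expiry=48+15=63). clock=48
Op 29: tick 4 -> clock=52.
lookup c.com: not in cache (expired or never inserted)

Answer: NXDOMAIN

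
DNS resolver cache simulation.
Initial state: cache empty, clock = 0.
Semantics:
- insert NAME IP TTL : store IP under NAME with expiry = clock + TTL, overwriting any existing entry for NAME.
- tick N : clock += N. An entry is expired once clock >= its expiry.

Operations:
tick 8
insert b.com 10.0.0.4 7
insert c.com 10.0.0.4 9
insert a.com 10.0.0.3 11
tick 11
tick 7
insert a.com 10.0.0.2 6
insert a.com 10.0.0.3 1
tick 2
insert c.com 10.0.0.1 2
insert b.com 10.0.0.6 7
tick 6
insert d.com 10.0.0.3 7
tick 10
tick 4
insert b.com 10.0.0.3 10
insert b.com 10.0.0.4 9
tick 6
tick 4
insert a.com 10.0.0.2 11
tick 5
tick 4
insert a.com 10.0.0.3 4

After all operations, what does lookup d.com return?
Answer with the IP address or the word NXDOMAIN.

Op 1: tick 8 -> clock=8.
Op 2: insert b.com -> 10.0.0.4 (expiry=8+7=15). clock=8
Op 3: insert c.com -> 10.0.0.4 (expiry=8+9=17). clock=8
Op 4: insert a.com -> 10.0.0.3 (expiry=8+11=19). clock=8
Op 5: tick 11 -> clock=19. purged={a.com,b.com,c.com}
Op 6: tick 7 -> clock=26.
Op 7: insert a.com -> 10.0.0.2 (expiry=26+6=32). clock=26
Op 8: insert a.com -> 10.0.0.3 (expiry=26+1=27). clock=26
Op 9: tick 2 -> clock=28. purged={a.com}
Op 10: insert c.com -> 10.0.0.1 (expiry=28+2=30). clock=28
Op 11: insert b.com -> 10.0.0.6 (expiry=28+7=35). clock=28
Op 12: tick 6 -> clock=34. purged={c.com}
Op 13: insert d.com -> 10.0.0.3 (expiry=34+7=41). clock=34
Op 14: tick 10 -> clock=44. purged={b.com,d.com}
Op 15: tick 4 -> clock=48.
Op 16: insert b.com -> 10.0.0.3 (expiry=48+10=58). clock=48
Op 17: insert b.com -> 10.0.0.4 (expiry=48+9=57). clock=48
Op 18: tick 6 -> clock=54.
Op 19: tick 4 -> clock=58. purged={b.com}
Op 20: insert a.com -> 10.0.0.2 (expiry=58+11=69). clock=58
Op 21: tick 5 -> clock=63.
Op 22: tick 4 -> clock=67.
Op 23: insert a.com -> 10.0.0.3 (expiry=67+4=71). clock=67
lookup d.com: not in cache (expired or never inserted)

Answer: NXDOMAIN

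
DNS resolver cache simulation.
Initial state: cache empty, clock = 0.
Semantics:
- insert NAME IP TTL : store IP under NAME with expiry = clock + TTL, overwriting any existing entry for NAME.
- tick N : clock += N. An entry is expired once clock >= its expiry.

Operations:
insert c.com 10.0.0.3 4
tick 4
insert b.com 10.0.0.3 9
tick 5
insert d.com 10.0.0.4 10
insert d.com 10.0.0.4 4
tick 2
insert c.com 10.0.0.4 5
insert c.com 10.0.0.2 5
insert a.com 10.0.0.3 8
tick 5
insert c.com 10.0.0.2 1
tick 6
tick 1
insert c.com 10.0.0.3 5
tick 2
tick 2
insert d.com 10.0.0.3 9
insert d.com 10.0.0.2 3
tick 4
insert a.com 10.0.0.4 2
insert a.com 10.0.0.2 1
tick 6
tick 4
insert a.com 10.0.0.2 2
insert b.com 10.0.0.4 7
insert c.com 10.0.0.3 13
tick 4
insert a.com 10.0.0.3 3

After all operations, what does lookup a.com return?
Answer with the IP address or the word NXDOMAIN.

Op 1: insert c.com -> 10.0.0.3 (expiry=0+4=4). clock=0
Op 2: tick 4 -> clock=4. purged={c.com}
Op 3: insert b.com -> 10.0.0.3 (expiry=4+9=13). clock=4
Op 4: tick 5 -> clock=9.
Op 5: insert d.com -> 10.0.0.4 (expiry=9+10=19). clock=9
Op 6: insert d.com -> 10.0.0.4 (expiry=9+4=13). clock=9
Op 7: tick 2 -> clock=11.
Op 8: insert c.com -> 10.0.0.4 (expiry=11+5=16). clock=11
Op 9: insert c.com -> 10.0.0.2 (expiry=11+5=16). clock=11
Op 10: insert a.com -> 10.0.0.3 (expiry=11+8=19). clock=11
Op 11: tick 5 -> clock=16. purged={b.com,c.com,d.com}
Op 12: insert c.com -> 10.0.0.2 (expiry=16+1=17). clock=16
Op 13: tick 6 -> clock=22. purged={a.com,c.com}
Op 14: tick 1 -> clock=23.
Op 15: insert c.com -> 10.0.0.3 (expiry=23+5=28). clock=23
Op 16: tick 2 -> clock=25.
Op 17: tick 2 -> clock=27.
Op 18: insert d.com -> 10.0.0.3 (expiry=27+9=36). clock=27
Op 19: insert d.com -> 10.0.0.2 (expiry=27+3=30). clock=27
Op 20: tick 4 -> clock=31. purged={c.com,d.com}
Op 21: insert a.com -> 10.0.0.4 (expiry=31+2=33). clock=31
Op 22: insert a.com -> 10.0.0.2 (expiry=31+1=32). clock=31
Op 23: tick 6 -> clock=37. purged={a.com}
Op 24: tick 4 -> clock=41.
Op 25: insert a.com -> 10.0.0.2 (expiry=41+2=43). clock=41
Op 26: insert b.com -> 10.0.0.4 (expiry=41+7=48). clock=41
Op 27: insert c.com -> 10.0.0.3 (expiry=41+13=54). clock=41
Op 28: tick 4 -> clock=45. purged={a.com}
Op 29: insert a.com -> 10.0.0.3 (expiry=45+3=48). clock=45
lookup a.com: present, ip=10.0.0.3 expiry=48 > clock=45

Answer: 10.0.0.3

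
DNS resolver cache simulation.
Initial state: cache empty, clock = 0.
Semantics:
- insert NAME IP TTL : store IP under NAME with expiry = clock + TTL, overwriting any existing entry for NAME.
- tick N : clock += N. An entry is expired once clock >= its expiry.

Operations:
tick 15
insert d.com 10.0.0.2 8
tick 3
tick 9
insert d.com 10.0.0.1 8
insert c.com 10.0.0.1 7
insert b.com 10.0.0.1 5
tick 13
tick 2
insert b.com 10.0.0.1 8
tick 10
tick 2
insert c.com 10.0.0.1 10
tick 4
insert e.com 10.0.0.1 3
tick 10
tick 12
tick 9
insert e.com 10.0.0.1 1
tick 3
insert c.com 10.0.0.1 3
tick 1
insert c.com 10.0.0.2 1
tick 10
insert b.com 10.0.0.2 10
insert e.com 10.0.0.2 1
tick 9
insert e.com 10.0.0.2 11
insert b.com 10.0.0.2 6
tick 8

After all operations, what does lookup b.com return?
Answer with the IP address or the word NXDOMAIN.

Op 1: tick 15 -> clock=15.
Op 2: insert d.com -> 10.0.0.2 (expiry=15+8=23). clock=15
Op 3: tick 3 -> clock=18.
Op 4: tick 9 -> clock=27. purged={d.com}
Op 5: insert d.com -> 10.0.0.1 (expiry=27+8=35). clock=27
Op 6: insert c.com -> 10.0.0.1 (expiry=27+7=34). clock=27
Op 7: insert b.com -> 10.0.0.1 (expiry=27+5=32). clock=27
Op 8: tick 13 -> clock=40. purged={b.com,c.com,d.com}
Op 9: tick 2 -> clock=42.
Op 10: insert b.com -> 10.0.0.1 (expiry=42+8=50). clock=42
Op 11: tick 10 -> clock=52. purged={b.com}
Op 12: tick 2 -> clock=54.
Op 13: insert c.com -> 10.0.0.1 (expiry=54+10=64). clock=54
Op 14: tick 4 -> clock=58.
Op 15: insert e.com -> 10.0.0.1 (expiry=58+3=61). clock=58
Op 16: tick 10 -> clock=68. purged={c.com,e.com}
Op 17: tick 12 -> clock=80.
Op 18: tick 9 -> clock=89.
Op 19: insert e.com -> 10.0.0.1 (expiry=89+1=90). clock=89
Op 20: tick 3 -> clock=92. purged={e.com}
Op 21: insert c.com -> 10.0.0.1 (expiry=92+3=95). clock=92
Op 22: tick 1 -> clock=93.
Op 23: insert c.com -> 10.0.0.2 (expiry=93+1=94). clock=93
Op 24: tick 10 -> clock=103. purged={c.com}
Op 25: insert b.com -> 10.0.0.2 (expiry=103+10=113). clock=103
Op 26: insert e.com -> 10.0.0.2 (expiry=103+1=104). clock=103
Op 27: tick 9 -> clock=112. purged={e.com}
Op 28: insert e.com -> 10.0.0.2 (expiry=112+11=123). clock=112
Op 29: insert b.com -> 10.0.0.2 (expiry=112+6=118). clock=112
Op 30: tick 8 -> clock=120. purged={b.com}
lookup b.com: not in cache (expired or never inserted)

Answer: NXDOMAIN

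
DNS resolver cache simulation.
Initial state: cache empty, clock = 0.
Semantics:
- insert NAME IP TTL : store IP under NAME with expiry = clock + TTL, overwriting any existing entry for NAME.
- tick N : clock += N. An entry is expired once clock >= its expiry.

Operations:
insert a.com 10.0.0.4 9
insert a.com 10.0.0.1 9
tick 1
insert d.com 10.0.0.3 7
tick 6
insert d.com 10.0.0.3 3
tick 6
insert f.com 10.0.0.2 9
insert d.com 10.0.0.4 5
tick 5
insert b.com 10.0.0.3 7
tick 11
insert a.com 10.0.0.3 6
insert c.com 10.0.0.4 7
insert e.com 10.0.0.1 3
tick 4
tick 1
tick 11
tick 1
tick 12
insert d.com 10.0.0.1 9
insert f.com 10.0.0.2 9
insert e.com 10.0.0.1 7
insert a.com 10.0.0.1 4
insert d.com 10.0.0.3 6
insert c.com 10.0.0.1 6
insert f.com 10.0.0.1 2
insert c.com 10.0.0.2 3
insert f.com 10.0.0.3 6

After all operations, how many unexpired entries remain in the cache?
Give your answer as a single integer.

Op 1: insert a.com -> 10.0.0.4 (expiry=0+9=9). clock=0
Op 2: insert a.com -> 10.0.0.1 (expiry=0+9=9). clock=0
Op 3: tick 1 -> clock=1.
Op 4: insert d.com -> 10.0.0.3 (expiry=1+7=8). clock=1
Op 5: tick 6 -> clock=7.
Op 6: insert d.com -> 10.0.0.3 (expiry=7+3=10). clock=7
Op 7: tick 6 -> clock=13. purged={a.com,d.com}
Op 8: insert f.com -> 10.0.0.2 (expiry=13+9=22). clock=13
Op 9: insert d.com -> 10.0.0.4 (expiry=13+5=18). clock=13
Op 10: tick 5 -> clock=18. purged={d.com}
Op 11: insert b.com -> 10.0.0.3 (expiry=18+7=25). clock=18
Op 12: tick 11 -> clock=29. purged={b.com,f.com}
Op 13: insert a.com -> 10.0.0.3 (expiry=29+6=35). clock=29
Op 14: insert c.com -> 10.0.0.4 (expiry=29+7=36). clock=29
Op 15: insert e.com -> 10.0.0.1 (expiry=29+3=32). clock=29
Op 16: tick 4 -> clock=33. purged={e.com}
Op 17: tick 1 -> clock=34.
Op 18: tick 11 -> clock=45. purged={a.com,c.com}
Op 19: tick 1 -> clock=46.
Op 20: tick 12 -> clock=58.
Op 21: insert d.com -> 10.0.0.1 (expiry=58+9=67). clock=58
Op 22: insert f.com -> 10.0.0.2 (expiry=58+9=67). clock=58
Op 23: insert e.com -> 10.0.0.1 (expiry=58+7=65). clock=58
Op 24: insert a.com -> 10.0.0.1 (expiry=58+4=62). clock=58
Op 25: insert d.com -> 10.0.0.3 (expiry=58+6=64). clock=58
Op 26: insert c.com -> 10.0.0.1 (expiry=58+6=64). clock=58
Op 27: insert f.com -> 10.0.0.1 (expiry=58+2=60). clock=58
Op 28: insert c.com -> 10.0.0.2 (expiry=58+3=61). clock=58
Op 29: insert f.com -> 10.0.0.3 (expiry=58+6=64). clock=58
Final cache (unexpired): {a.com,c.com,d.com,e.com,f.com} -> size=5

Answer: 5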